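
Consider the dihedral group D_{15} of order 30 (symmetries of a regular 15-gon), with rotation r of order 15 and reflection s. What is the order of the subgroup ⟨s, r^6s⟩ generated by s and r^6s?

10

|⟨s⟩| = 2 and |⟨r^6s⟩| = 2, so |H| is a multiple of lcm(2, 2) = 2 and divides |G| = 30.
Closing under the operation: H = {e, r^3, r^6, r^9, r^12, s, r^3s, r^6s, r^9s, r^12s}, so |H| = 10.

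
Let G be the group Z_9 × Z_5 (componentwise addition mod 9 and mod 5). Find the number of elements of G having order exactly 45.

An element (a,b) has order lcm(ord(a), ord(b)); count pairs with lcm equal to 45.
Enumerating gives 24 such elements.

24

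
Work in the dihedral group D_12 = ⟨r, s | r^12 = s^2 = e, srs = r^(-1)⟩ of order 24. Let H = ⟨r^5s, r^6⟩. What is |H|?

4

|⟨r^5s⟩| = 2 and |⟨r^6⟩| = 2, so |H| is a multiple of lcm(2, 2) = 2 and divides |G| = 24.
Closing under the operation: H = {e, r^6, r^5s, r^11s}, so |H| = 4.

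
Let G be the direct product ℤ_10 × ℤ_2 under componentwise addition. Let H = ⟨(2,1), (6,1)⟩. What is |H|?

|⟨(2,1)⟩| = 10 and |⟨(6,1)⟩| = 10, so |H| is a multiple of lcm(10, 10) = 10 and divides |G| = 20.
Closing under the operation: H = {(0,0), (0,1), (2,0), (2,1), (4,0), (4,1), (6,0), (6,1), (8,0), (8,1)}, so |H| = 10.

10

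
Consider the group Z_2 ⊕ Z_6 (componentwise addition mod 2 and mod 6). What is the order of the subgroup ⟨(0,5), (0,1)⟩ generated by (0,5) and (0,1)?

6

|⟨(0,5)⟩| = 6 and |⟨(0,1)⟩| = 6, so |H| is a multiple of lcm(6, 6) = 6 and divides |G| = 12.
Closing under the operation: H = {(0,0), (0,1), (0,2), (0,3), (0,4), (0,5)}, so |H| = 6.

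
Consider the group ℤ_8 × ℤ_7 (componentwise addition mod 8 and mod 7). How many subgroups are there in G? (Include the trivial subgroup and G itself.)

8

|G| = 56, so by Lagrange every subgroup order divides 56. Divisors: 1, 2, 4, 7, 8, 14, 28, 56.
Subgroups by order — order 1: 1; order 2: 1; order 4: 1; order 7: 1; order 8: 1; order 14: 1; order 28: 1; order 56: 1.
Total: 1 + 1 + 1 + 1 + 1 + 1 + 1 + 1 = 8.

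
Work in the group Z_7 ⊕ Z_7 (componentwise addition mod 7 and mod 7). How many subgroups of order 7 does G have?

|G| = 49 and 7 | 49, so subgroups of order 7 are possible by Lagrange.
The subgroups of order 7 are: {(0,0), (0,1), (0,2), (0,3), (0,4), (0,5), (0,6)}; {(0,0), (1,0), (2,0), (3,0), (4,0), (5,0), (6,0)}; {(0,0), (1,1), (2,2), (3,3), (4,4), (5,5), (6,6)}; {(0,0), (1,2), (2,4), (3,6), (4,1), (5,3), (6,5)}; … (8 in all).
So G has 8 subgroups of order 7.

8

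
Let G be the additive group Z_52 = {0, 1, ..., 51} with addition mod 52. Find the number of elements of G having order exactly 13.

In a cyclic group of order 52, the number of elements of order d (for d | 52) is φ(d).
φ(13) = 12.

12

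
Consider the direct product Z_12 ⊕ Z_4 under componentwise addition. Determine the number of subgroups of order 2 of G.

|G| = 48 and 2 | 48, so subgroups of order 2 are possible by Lagrange.
The subgroups of order 2 are: {(0,0), (0,2)}; {(0,0), (6,0)}; {(0,0), (6,2)}.
So G has 3 subgroups of order 2.

3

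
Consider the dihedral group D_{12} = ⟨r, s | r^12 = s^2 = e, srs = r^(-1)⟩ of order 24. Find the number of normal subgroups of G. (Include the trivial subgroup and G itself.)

G has 34 subgroups. Checking conjugation-invariance by order — order 1: 1/1 normal; order 2: 1/13 normal; order 3: 1/1 normal; order 4: 1/7 normal; order 6: 1/5 normal; order 8: 0/3 normal; order 12: 3/3 normal; order 24: 1/1 normal.
Total normal subgroups: 9.

9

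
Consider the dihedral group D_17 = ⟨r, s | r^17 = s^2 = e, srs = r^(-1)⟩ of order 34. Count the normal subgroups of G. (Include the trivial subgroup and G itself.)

3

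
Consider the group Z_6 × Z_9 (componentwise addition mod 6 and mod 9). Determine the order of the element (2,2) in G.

The order of (2,2) in Z_6 × Z_9 is lcm(ord(2) in Z_6, ord(2) in Z_9).
ord(2) = 3 and ord(2) = 9, so |⟨(2,2)⟩| = lcm(3, 9) = 9.

9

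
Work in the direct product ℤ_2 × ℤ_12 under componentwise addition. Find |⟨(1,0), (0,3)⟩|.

8

|⟨(1,0)⟩| = 2 and |⟨(0,3)⟩| = 4, so |H| is a multiple of lcm(2, 4) = 4 and divides |G| = 24.
Closing under the operation: H = {(0,0), (0,3), (0,6), (0,9), (1,0), (1,3), (1,6), (1,9)}, so |H| = 8.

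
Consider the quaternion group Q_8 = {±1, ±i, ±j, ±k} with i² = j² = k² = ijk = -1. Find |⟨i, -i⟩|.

|⟨i⟩| = 4 and |⟨-i⟩| = 4, so |H| is a multiple of lcm(4, 4) = 4 and divides |G| = 8.
Closing under the operation: H = {1, -1, i, -i}, so |H| = 4.

4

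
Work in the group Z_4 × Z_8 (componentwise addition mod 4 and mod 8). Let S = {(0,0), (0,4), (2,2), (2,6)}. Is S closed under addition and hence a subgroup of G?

|S| = 4 divides |G| = 32, consistent with Lagrange.
S contains the identity, every element's inverse is in S, and S is closed under +: it is a subgroup.
In fact S = ⟨(2,6)⟩.

Yes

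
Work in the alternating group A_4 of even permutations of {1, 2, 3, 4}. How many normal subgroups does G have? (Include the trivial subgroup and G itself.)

3

G has 10 subgroups. Checking conjugation-invariance by order — order 1: 1/1 normal; order 2: 0/3 normal; order 3: 0/4 normal; order 4: 1/1 normal; order 12: 1/1 normal.
Total normal subgroups: 3.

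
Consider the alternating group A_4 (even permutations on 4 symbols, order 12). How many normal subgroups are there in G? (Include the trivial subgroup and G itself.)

3

G has 10 subgroups. Checking conjugation-invariance by order — order 1: 1/1 normal; order 2: 0/3 normal; order 3: 0/4 normal; order 4: 1/1 normal; order 12: 1/1 normal.
Total normal subgroups: 3.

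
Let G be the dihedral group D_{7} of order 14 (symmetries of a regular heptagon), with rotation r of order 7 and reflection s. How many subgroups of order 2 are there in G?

7

|G| = 14 and 2 | 14, so subgroups of order 2 are possible by Lagrange.
The subgroups of order 2 are: {e, r^2s}; {e, r^3s}; {e, r^4s}; {e, r^5s}; … (7 in all).
So G has 7 subgroups of order 2.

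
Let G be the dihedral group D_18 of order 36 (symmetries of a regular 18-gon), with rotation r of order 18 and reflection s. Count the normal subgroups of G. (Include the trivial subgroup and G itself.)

9

G has 45 subgroups. Checking conjugation-invariance by order — order 1: 1/1 normal; order 2: 1/19 normal; order 3: 1/1 normal; order 4: 0/9 normal; order 6: 1/7 normal; order 9: 1/1 normal; order 12: 0/3 normal; order 18: 3/3 normal; order 36: 1/1 normal.
Total normal subgroups: 9.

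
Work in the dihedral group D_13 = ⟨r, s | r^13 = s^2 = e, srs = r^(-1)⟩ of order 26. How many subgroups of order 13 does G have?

1

|G| = 26 and 13 | 26, so subgroups of order 13 are possible by Lagrange.
The subgroups of order 13 are: {e, r, r^2, r^3, r^4, r^5, r^6, r^7, r^8, r^9, r^10, r^11, r^12}.
So G has 1 subgroup of order 13.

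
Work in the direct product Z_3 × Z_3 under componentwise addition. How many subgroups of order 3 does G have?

4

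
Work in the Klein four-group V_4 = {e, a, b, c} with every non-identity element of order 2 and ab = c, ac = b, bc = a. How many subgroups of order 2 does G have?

3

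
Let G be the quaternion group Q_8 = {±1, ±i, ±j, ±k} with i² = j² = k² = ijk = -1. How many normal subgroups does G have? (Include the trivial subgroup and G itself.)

6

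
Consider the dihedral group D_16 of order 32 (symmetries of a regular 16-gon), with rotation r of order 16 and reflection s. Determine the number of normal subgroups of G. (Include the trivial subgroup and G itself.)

G has 36 subgroups. Checking conjugation-invariance by order — order 1: 1/1 normal; order 2: 1/17 normal; order 4: 1/9 normal; order 8: 1/5 normal; order 16: 3/3 normal; order 32: 1/1 normal.
Total normal subgroups: 8.

8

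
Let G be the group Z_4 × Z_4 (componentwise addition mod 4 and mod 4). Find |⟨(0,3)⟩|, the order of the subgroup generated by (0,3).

4

The order of (0,3) in Z_4 × Z_4 is lcm(ord(0) in Z_4, ord(3) in Z_4).
ord(0) = 1 and ord(3) = 4, so |⟨(0,3)⟩| = lcm(1, 4) = 4.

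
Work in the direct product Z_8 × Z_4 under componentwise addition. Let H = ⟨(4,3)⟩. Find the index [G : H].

8

|⟨(4,3)⟩| = 4 and |G| = 32.
By Lagrange, [G : H] = |G|/|H| = 32/4 = 8.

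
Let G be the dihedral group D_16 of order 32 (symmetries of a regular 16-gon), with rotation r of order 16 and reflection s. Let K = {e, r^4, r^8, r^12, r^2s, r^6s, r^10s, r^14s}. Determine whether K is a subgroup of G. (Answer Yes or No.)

|K| = 8 divides |G| = 32, consistent with Lagrange.
K contains the identity, every element's inverse is in K, and K is closed under ·: it is a subgroup.

Yes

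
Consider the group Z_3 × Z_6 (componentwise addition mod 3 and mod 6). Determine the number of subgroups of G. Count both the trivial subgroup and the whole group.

12

|G| = 18, so by Lagrange every subgroup order divides 18. Divisors: 1, 2, 3, 6, 9, 18.
Subgroups by order — order 1: 1; order 2: 1; order 3: 4; order 6: 4; order 9: 1; order 18: 1.
Total: 1 + 1 + 4 + 4 + 1 + 1 = 12.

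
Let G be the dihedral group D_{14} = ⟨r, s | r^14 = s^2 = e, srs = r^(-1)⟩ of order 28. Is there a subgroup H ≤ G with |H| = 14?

Yes

14 | 28. A subgroup of order 14 is {e, r, r^2, r^3, r^4, r^5, r^6, r^7, r^8, r^9, r^10, r^11, r^12, r^13}.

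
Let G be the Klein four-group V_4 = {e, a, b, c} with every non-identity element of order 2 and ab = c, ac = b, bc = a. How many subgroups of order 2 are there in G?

3

|G| = 4 and 2 | 4, so subgroups of order 2 are possible by Lagrange.
The subgroups of order 2 are: {e, a}; {e, b}; {e, c}.
So G has 3 subgroups of order 2.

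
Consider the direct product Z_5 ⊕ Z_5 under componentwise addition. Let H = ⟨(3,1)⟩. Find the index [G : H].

|⟨(3,1)⟩| = 5 and |G| = 25.
By Lagrange, [G : H] = |G|/|H| = 25/5 = 5.

5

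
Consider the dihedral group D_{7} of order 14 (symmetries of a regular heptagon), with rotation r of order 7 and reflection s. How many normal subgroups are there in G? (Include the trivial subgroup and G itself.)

3

G has 10 subgroups. Checking conjugation-invariance by order — order 1: 1/1 normal; order 2: 0/7 normal; order 7: 1/1 normal; order 14: 1/1 normal.
Total normal subgroups: 3.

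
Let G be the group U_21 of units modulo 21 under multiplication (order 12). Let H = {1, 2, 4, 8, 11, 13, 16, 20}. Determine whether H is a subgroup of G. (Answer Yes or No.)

No

|H| = 8 does not divide |G| = 12, so by Lagrange H is not a subgroup.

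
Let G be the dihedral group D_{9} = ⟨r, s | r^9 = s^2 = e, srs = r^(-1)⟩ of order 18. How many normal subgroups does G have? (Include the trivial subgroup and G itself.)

4

G has 16 subgroups. Checking conjugation-invariance by order — order 1: 1/1 normal; order 2: 0/9 normal; order 3: 1/1 normal; order 6: 0/3 normal; order 9: 1/1 normal; order 18: 1/1 normal.
Total normal subgroups: 4.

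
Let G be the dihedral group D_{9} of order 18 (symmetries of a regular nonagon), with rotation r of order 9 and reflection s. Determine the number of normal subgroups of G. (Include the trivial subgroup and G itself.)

G has 16 subgroups. Checking conjugation-invariance by order — order 1: 1/1 normal; order 2: 0/9 normal; order 3: 1/1 normal; order 6: 0/3 normal; order 9: 1/1 normal; order 18: 1/1 normal.
Total normal subgroups: 4.

4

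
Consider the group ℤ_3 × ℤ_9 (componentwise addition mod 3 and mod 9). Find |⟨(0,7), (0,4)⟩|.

9

|⟨(0,7)⟩| = 9 and |⟨(0,4)⟩| = 9, so |H| is a multiple of lcm(9, 9) = 9 and divides |G| = 27.
Closing under the operation: H = {(0,0), (0,1), (0,2), (0,3), (0,4), (0,5), (0,6), (0,7), (0,8)}, so |H| = 9.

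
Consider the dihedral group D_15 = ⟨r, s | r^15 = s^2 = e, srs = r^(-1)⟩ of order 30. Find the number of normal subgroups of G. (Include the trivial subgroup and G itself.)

5

G has 28 subgroups. Checking conjugation-invariance by order — order 1: 1/1 normal; order 2: 0/15 normal; order 3: 1/1 normal; order 5: 1/1 normal; order 6: 0/5 normal; order 10: 0/3 normal; order 15: 1/1 normal; order 30: 1/1 normal.
Total normal subgroups: 5.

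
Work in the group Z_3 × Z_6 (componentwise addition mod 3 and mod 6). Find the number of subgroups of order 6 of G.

|G| = 18 and 6 | 18, so subgroups of order 6 are possible by Lagrange.
The subgroups of order 6 are: {(0,0), (0,1), (0,2), (0,3), (0,4), (0,5)}; {(0,0), (0,3), (1,0), (1,3), (2,0), (2,3)}; {(0,0), (0,3), (1,1), (1,4), (2,2), (2,5)}; {(0,0), (0,3), (1,2), (1,5), (2,1), (2,4)}.
So G has 4 subgroups of order 6.

4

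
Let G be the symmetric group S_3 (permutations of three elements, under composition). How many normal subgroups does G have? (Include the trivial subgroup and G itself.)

3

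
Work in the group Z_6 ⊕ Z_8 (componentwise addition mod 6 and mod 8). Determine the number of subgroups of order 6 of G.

3

|G| = 48 and 6 | 48, so subgroups of order 6 are possible by Lagrange.
The subgroups of order 6 are: {(0,0), (0,4), (2,0), (2,4), (4,0), (4,4)}; {(0,0), (1,0), (2,0), (3,0), (4,0), (5,0)}; {(0,0), (1,4), (2,0), (3,4), (4,0), (5,4)}.
So G has 3 subgroups of order 6.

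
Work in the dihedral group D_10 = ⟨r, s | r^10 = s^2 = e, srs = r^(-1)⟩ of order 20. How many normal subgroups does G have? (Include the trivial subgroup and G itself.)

G has 22 subgroups. Checking conjugation-invariance by order — order 1: 1/1 normal; order 2: 1/11 normal; order 4: 0/5 normal; order 5: 1/1 normal; order 10: 3/3 normal; order 20: 1/1 normal.
Total normal subgroups: 7.

7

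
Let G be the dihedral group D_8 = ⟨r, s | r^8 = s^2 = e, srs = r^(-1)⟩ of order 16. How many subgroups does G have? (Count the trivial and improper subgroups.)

|G| = 16, so by Lagrange every subgroup order divides 16. Divisors: 1, 2, 4, 8, 16.
Subgroups by order — order 1: 1; order 2: 9; order 4: 5; order 8: 3; order 16: 1.
Total: 1 + 9 + 5 + 3 + 1 = 19.

19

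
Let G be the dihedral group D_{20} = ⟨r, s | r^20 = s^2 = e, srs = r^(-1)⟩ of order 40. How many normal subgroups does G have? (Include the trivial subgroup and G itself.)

9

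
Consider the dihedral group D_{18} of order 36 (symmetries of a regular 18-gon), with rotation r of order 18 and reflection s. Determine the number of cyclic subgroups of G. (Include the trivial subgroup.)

24

Each element a generates a cyclic subgroup ⟨a⟩; distinct elements may generate the same one (a cyclic group of order d has φ(d) generators).
Cyclic subgroups by order — order 1: 1; order 2: 19; order 3: 1; order 6: 1; order 9: 1; order 18: 1.
Total: 24.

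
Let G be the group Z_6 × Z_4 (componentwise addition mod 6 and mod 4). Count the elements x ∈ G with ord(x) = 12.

8

An element (a,b) has order lcm(ord(a), ord(b)); count pairs with lcm equal to 12.
Enumerating gives 8 such elements.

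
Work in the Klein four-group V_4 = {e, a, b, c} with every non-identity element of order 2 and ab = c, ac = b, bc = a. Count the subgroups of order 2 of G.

3

|G| = 4 and 2 | 4, so subgroups of order 2 are possible by Lagrange.
The subgroups of order 2 are: {e, a}; {e, b}; {e, c}.
So G has 3 subgroups of order 2.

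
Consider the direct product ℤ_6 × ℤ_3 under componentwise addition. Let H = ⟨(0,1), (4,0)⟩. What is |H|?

9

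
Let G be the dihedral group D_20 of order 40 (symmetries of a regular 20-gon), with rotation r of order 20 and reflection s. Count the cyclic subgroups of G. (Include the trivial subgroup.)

26

Each element a generates a cyclic subgroup ⟨a⟩; distinct elements may generate the same one (a cyclic group of order d has φ(d) generators).
Cyclic subgroups by order — order 1: 1; order 2: 21; order 4: 1; order 5: 1; order 10: 1; order 20: 1.
Total: 26.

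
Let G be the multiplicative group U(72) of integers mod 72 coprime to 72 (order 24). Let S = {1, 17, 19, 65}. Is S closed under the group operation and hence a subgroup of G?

65 ∈ S but its inverse 41 ∉ S, so S is not a subgroup.

No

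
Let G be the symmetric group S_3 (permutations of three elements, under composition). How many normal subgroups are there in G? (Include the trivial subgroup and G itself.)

3

G has 6 subgroups. Checking conjugation-invariance by order — order 1: 1/1 normal; order 2: 0/3 normal; order 3: 1/1 normal; order 6: 1/1 normal.
Total normal subgroups: 3.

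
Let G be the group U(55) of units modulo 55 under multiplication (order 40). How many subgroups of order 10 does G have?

3

|G| = 40 and 10 | 40, so subgroups of order 10 are possible by Lagrange.
The subgroups of order 10 are: {1, 4, 9, 14, 16, 26, 31, 34, 36, 49}; {1, 16, 19, 24, 26, 29, 31, 36, 39, 54}; {1, 6, 16, 21, 26, 31, 36, 41, 46, 51}.
So G has 3 subgroups of order 10.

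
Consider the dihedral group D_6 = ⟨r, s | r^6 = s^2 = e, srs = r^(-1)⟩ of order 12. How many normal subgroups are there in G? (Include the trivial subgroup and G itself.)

G has 16 subgroups. Checking conjugation-invariance by order — order 1: 1/1 normal; order 2: 1/7 normal; order 3: 1/1 normal; order 4: 0/3 normal; order 6: 3/3 normal; order 12: 1/1 normal.
Total normal subgroups: 7.

7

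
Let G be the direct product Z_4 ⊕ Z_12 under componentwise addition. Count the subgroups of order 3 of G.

1

|G| = 48 and 3 | 48, so subgroups of order 3 are possible by Lagrange.
The subgroups of order 3 are: {(0,0), (0,4), (0,8)}.
So G has 1 subgroup of order 3.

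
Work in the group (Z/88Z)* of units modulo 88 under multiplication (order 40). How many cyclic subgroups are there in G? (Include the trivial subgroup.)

16

A cyclic subgroup of order d is generated by each of its φ(d) elements of order d, so the cyclic subgroups of order d number (#elements of order d)/φ(d).
Cyclic subgroups by order — order 1: 1; order 2: 7; order 5: 1; order 10: 7.
Total: 16.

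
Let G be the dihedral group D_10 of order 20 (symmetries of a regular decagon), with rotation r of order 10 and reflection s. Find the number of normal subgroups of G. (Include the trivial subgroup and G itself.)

7

G has 22 subgroups. Checking conjugation-invariance by order — order 1: 1/1 normal; order 2: 1/11 normal; order 4: 0/5 normal; order 5: 1/1 normal; order 10: 3/3 normal; order 20: 1/1 normal.
Total normal subgroups: 7.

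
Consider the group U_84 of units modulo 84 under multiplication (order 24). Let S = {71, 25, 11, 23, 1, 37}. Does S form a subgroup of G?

|S| = 6 divides |G| = 24, consistent with Lagrange.
S contains the identity, every element's inverse is in S, and S is closed under ·: it is a subgroup.
In fact S = ⟨23⟩.

Yes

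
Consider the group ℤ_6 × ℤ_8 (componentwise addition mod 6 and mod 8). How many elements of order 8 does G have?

An element (a,b) has order lcm(ord(a), ord(b)); count pairs with lcm equal to 8.
Enumerating gives 8 such elements.

8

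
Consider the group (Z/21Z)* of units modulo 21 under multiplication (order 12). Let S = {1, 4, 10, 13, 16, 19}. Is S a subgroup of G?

Yes

|S| = 6 divides |G| = 12, consistent with Lagrange.
S contains the identity, every element's inverse is in S, and S is closed under ·: it is a subgroup.
In fact S = ⟨19⟩.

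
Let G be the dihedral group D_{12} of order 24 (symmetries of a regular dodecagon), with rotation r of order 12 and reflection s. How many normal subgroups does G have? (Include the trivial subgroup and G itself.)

9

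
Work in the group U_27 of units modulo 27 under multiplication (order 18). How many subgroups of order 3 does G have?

1

|G| = 18 and 3 | 18, so subgroups of order 3 are possible by Lagrange.
The subgroups of order 3 are: {1, 10, 19}.
So G has 1 subgroup of order 3.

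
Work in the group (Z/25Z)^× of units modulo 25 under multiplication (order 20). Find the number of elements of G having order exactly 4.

2

The elements of order 4 are: 7, 18.
That's 2.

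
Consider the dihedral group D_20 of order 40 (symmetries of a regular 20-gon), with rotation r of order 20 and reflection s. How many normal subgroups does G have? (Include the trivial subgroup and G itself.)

9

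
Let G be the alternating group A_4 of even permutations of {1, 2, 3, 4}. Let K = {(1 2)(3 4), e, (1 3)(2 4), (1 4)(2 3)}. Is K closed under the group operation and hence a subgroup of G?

|K| = 4 divides |G| = 12, consistent with Lagrange.
K contains the identity, every element's inverse is in K, and K is closed under ∘: it is a subgroup.

Yes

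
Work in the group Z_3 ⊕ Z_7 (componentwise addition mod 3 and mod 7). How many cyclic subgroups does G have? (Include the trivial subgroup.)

A cyclic subgroup of order d is generated by each of its φ(d) elements of order d, so the cyclic subgroups of order d number (#elements of order d)/φ(d).
Cyclic subgroups by order — order 1: 1; order 3: 1; order 7: 1; order 21: 1.
Total: 4.

4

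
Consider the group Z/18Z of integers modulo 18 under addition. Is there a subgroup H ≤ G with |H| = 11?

11 does not divide |G| = 18, so by Lagrange no subgroup of order 11 exists.

No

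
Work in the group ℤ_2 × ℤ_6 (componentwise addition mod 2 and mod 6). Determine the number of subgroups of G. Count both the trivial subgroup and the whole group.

10

|G| = 12, so by Lagrange every subgroup order divides 12. Divisors: 1, 2, 3, 4, 6, 12.
Subgroups by order — order 1: 1; order 2: 3; order 3: 1; order 4: 1; order 6: 3; order 12: 1.
Total: 1 + 3 + 1 + 1 + 3 + 1 = 10.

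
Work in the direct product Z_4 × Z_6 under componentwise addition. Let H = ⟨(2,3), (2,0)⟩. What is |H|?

4

|⟨(2,3)⟩| = 2 and |⟨(2,0)⟩| = 2, so |H| is a multiple of lcm(2, 2) = 2 and divides |G| = 24.
Closing under the operation: H = {(0,0), (0,3), (2,0), (2,3)}, so |H| = 4.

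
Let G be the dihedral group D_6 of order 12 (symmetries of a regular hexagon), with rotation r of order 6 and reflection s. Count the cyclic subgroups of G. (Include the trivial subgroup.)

Group the elements of G by the cyclic subgroup they generate; each cyclic subgroup of order d accounts for φ(d) elements.
Cyclic subgroups by order — order 1: 1; order 2: 7; order 3: 1; order 6: 1.
Total: 10.

10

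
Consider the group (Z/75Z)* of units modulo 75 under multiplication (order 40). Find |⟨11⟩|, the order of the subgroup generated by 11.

10

Compute successive powers of 11 mod 75: 11, 46, 56, 16, 26, 61, 71, 31, …; 11^10 ≡ 1 (mod 75).
So |⟨11⟩| = 10.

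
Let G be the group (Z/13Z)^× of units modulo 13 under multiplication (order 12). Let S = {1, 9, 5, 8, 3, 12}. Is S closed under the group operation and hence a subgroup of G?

No

Closure fails: 3 · 5 = 2 ∉ S. So S is not a subgroup.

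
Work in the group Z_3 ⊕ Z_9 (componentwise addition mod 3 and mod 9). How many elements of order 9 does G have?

An element (a,b) has order lcm(ord(a), ord(b)); count pairs with lcm equal to 9.
Enumerating gives 18 such elements.

18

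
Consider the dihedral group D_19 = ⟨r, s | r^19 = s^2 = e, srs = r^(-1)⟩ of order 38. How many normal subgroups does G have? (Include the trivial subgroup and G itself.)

G has 22 subgroups. Checking conjugation-invariance by order — order 1: 1/1 normal; order 2: 0/19 normal; order 19: 1/1 normal; order 38: 1/1 normal.
Total normal subgroups: 3.

3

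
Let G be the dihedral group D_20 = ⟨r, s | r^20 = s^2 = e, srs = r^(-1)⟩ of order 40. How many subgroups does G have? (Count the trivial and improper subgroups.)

|G| = 40, so by Lagrange every subgroup order divides 40. Divisors: 1, 2, 4, 5, 8, 10, 20, 40.
Subgroups by order — order 1: 1; order 2: 21; order 4: 11; order 5: 1; order 8: 5; order 10: 5; order 20: 3; order 40: 1.
Total: 1 + 21 + 11 + 1 + 5 + 5 + 3 + 1 = 48.

48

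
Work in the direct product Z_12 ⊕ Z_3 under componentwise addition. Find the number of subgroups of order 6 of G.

|G| = 36 and 6 | 36, so subgroups of order 6 are possible by Lagrange.
The subgroups of order 6 are: {(0,0), (0,1), (0,2), (6,0), (6,1), (6,2)}; {(0,0), (2,0), (4,0), (6,0), (8,0), (10,0)}; {(0,0), (2,2), (4,1), (6,0), (8,2), (10,1)}; {(0,0), (2,1), (4,2), (6,0), (8,1), (10,2)}.
So G has 4 subgroups of order 6.

4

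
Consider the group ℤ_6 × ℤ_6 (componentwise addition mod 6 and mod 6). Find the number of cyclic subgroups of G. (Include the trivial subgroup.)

20

Group the elements of G by the cyclic subgroup they generate; each cyclic subgroup of order d accounts for φ(d) elements.
Cyclic subgroups by order — order 1: 1; order 2: 3; order 3: 4; order 6: 12.
Total: 20.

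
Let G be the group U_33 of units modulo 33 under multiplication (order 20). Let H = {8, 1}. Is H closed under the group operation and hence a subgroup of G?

8 ∈ H but its inverse 29 ∉ H, so H is not a subgroup.

No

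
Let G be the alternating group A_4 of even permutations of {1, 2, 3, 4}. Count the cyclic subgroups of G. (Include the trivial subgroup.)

8

Group the elements of G by the cyclic subgroup they generate; each cyclic subgroup of order d accounts for φ(d) elements.
Cyclic subgroups by order — order 1: 1; order 2: 3; order 3: 4.
Total: 8.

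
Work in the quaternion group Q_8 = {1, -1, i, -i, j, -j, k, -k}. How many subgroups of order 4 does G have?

3

|G| = 8 and 4 | 8, so subgroups of order 4 are possible by Lagrange.
The subgroups of order 4 are: {1, -1, i, -i}; {1, -1, j, -j}; {1, -1, k, -k}.
So G has 3 subgroups of order 4.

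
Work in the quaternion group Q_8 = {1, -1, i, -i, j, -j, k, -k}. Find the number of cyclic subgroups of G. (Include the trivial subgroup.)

A cyclic subgroup of order d is generated by each of its φ(d) elements of order d, so the cyclic subgroups of order d number (#elements of order d)/φ(d).
Cyclic subgroups by order — order 1: 1; order 2: 1; order 4: 3.
Total: 5.

5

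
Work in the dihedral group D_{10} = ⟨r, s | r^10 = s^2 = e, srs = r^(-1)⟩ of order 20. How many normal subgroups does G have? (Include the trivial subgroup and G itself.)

G has 22 subgroups. Checking conjugation-invariance by order — order 1: 1/1 normal; order 2: 1/11 normal; order 4: 0/5 normal; order 5: 1/1 normal; order 10: 3/3 normal; order 20: 1/1 normal.
Total normal subgroups: 7.

7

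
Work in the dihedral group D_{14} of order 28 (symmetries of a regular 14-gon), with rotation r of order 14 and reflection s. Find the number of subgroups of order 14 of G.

3

|G| = 28 and 14 | 28, so subgroups of order 14 are possible by Lagrange.
The subgroups of order 14 are: {e, r, r^2, r^3, r^4, r^5, r^6, r^7, r^8, r^9, r^10, r^11, r^12, r^13}; {e, r^2, r^4, r^6, r^8, r^10, r^12, s, r^2s, r^4s, r^6s, r^8s, r^10s, r^12s}; {e, r^2, r^4, r^6, r^8, r^10, r^12, rs, r^3s, r^5s, r^7s, r^9s, r^11s, r^13s}.
So G has 3 subgroups of order 14.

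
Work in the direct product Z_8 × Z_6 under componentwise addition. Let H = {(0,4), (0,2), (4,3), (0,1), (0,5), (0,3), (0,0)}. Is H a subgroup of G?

No

|H| = 7 does not divide |G| = 48, so by Lagrange H is not a subgroup.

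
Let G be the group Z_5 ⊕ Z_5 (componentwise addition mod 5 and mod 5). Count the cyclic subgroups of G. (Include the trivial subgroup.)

7

Group the elements of G by the cyclic subgroup they generate; each cyclic subgroup of order d accounts for φ(d) elements.
Cyclic subgroups by order — order 1: 1; order 5: 6.
Total: 7.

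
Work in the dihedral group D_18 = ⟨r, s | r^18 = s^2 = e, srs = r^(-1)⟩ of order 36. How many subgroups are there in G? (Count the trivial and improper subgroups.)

45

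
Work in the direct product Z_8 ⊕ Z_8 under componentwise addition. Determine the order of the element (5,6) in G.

The order of (5,6) in Z_8 × Z_8 is lcm(ord(5) in Z_8, ord(6) in Z_8).
ord(5) = 8 and ord(6) = 4, so |⟨(5,6)⟩| = lcm(8, 4) = 8.

8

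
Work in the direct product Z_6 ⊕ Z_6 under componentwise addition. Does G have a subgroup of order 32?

32 does not divide |G| = 36, so by Lagrange no subgroup of order 32 exists.

No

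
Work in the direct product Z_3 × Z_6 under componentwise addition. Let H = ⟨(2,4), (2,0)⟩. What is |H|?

|⟨(2,4)⟩| = 3 and |⟨(2,0)⟩| = 3, so |H| is a multiple of lcm(3, 3) = 3 and divides |G| = 18.
Closing under the operation: H = {(0,0), (0,2), (0,4), (1,0), (1,2), (1,4), (2,0), (2,2), (2,4)}, so |H| = 9.

9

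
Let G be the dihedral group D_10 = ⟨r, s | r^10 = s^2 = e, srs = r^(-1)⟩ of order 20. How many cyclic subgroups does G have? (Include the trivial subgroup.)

A cyclic subgroup of order d is generated by each of its φ(d) elements of order d, so the cyclic subgroups of order d number (#elements of order d)/φ(d).
Cyclic subgroups by order — order 1: 1; order 2: 11; order 5: 1; order 10: 1.
Total: 14.

14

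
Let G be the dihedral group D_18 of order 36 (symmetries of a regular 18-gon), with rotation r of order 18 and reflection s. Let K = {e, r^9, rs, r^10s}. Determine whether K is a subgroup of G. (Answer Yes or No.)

Yes

|K| = 4 divides |G| = 36, consistent with Lagrange.
K contains the identity, every element's inverse is in K, and K is closed under ·: it is a subgroup.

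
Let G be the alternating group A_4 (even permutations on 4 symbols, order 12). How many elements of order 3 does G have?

The elements of order 3 are: (2 3 4), (2 4 3), (1 2 3), (1 2 4), (1 3 2), (1 3 4), (1 4 2), (1 4 3).
That's 8.

8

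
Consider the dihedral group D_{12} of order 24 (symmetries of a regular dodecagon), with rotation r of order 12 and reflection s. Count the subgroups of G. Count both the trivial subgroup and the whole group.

34

|G| = 24, so by Lagrange every subgroup order divides 24. Divisors: 1, 2, 3, 4, 6, 8, 12, 24.
Subgroups by order — order 1: 1; order 2: 13; order 3: 1; order 4: 7; order 6: 5; order 8: 3; order 12: 3; order 24: 1.
Total: 1 + 13 + 1 + 7 + 5 + 3 + 3 + 1 = 34.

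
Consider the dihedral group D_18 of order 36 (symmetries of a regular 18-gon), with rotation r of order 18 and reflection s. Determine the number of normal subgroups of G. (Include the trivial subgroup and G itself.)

9

G has 45 subgroups. Checking conjugation-invariance by order — order 1: 1/1 normal; order 2: 1/19 normal; order 3: 1/1 normal; order 4: 0/9 normal; order 6: 1/7 normal; order 9: 1/1 normal; order 12: 0/3 normal; order 18: 3/3 normal; order 36: 1/1 normal.
Total normal subgroups: 9.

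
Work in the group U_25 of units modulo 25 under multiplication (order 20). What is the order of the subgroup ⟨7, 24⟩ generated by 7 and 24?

|⟨7⟩| = 4 and |⟨24⟩| = 2, so |H| is a multiple of lcm(4, 2) = 4 and divides |G| = 20.
Closing under the operation: H = {1, 7, 18, 24}, so |H| = 4.

4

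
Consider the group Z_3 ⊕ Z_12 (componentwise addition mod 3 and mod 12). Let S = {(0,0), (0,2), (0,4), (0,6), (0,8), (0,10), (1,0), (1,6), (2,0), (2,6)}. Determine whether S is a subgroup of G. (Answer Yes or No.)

No

|S| = 10 does not divide |G| = 36, so by Lagrange S is not a subgroup.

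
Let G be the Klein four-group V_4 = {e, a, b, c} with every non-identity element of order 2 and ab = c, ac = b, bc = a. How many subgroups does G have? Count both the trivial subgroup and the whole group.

5

|G| = 4, so by Lagrange every subgroup order divides 4. Divisors: 1, 2, 4.
Subgroups by order — order 1: 1; order 2: 3; order 4: 1.
Total: 1 + 3 + 1 = 5.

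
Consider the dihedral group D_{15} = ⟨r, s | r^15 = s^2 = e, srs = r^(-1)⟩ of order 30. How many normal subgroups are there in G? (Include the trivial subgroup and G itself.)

5

G has 28 subgroups. Checking conjugation-invariance by order — order 1: 1/1 normal; order 2: 0/15 normal; order 3: 1/1 normal; order 5: 1/1 normal; order 6: 0/5 normal; order 10: 0/3 normal; order 15: 1/1 normal; order 30: 1/1 normal.
Total normal subgroups: 5.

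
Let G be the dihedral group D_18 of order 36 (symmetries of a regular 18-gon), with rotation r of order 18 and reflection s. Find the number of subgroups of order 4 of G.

9

|G| = 36 and 4 | 36, so subgroups of order 4 are possible by Lagrange.
The subgroups of order 4 are: {e, r^9, rs, r^10s}; {e, r^9, r^2s, r^11s}; {e, r^9, r^3s, r^12s}; {e, r^9, r^4s, r^13s}; … (9 in all).
So G has 9 subgroups of order 4.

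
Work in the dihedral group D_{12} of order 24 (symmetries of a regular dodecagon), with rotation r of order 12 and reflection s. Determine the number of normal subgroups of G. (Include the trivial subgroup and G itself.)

G has 34 subgroups. Checking conjugation-invariance by order — order 1: 1/1 normal; order 2: 1/13 normal; order 3: 1/1 normal; order 4: 1/7 normal; order 6: 1/5 normal; order 8: 0/3 normal; order 12: 3/3 normal; order 24: 1/1 normal.
Total normal subgroups: 9.

9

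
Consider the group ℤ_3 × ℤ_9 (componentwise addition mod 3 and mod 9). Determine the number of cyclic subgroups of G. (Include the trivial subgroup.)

A cyclic subgroup of order d is generated by each of its φ(d) elements of order d, so the cyclic subgroups of order d number (#elements of order d)/φ(d).
Cyclic subgroups by order — order 1: 1; order 3: 4; order 9: 3.
Total: 8.

8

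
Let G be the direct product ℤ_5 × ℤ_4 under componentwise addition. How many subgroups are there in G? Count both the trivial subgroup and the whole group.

6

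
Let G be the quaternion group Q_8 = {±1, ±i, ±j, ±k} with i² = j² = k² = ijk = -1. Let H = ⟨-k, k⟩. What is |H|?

4

|⟨-k⟩| = 4 and |⟨k⟩| = 4, so |H| is a multiple of lcm(4, 4) = 4 and divides |G| = 8.
Closing under the operation: H = {1, -1, k, -k}, so |H| = 4.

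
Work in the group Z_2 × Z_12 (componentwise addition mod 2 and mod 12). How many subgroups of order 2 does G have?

3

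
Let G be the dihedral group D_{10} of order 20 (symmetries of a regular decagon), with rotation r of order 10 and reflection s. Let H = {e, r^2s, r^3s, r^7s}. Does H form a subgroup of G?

Closure fails: r^3s · r^7s = r^6 ∉ H. So H is not a subgroup.

No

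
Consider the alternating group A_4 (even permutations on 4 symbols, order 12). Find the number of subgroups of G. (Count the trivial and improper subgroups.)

|G| = 12, so by Lagrange every subgroup order divides 12. Divisors: 1, 2, 3, 4, 6, 12.
Subgroups by order — order 1: 1; order 2: 3; order 3: 4; order 4: 1; order 6: 0; order 12: 1.
Total: 1 + 3 + 4 + 1 + 0 + 1 = 10.

10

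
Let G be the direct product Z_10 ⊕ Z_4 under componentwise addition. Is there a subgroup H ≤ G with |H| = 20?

20 | 40. A subgroup of order 20 is {(0,0), (0,1), (0,2), (0,3), (2,0), (2,1), (2,2), (2,3), (4,0), (4,1), (4,2), (4,3), (6,0), (6,1), (6,2), (6,3), (8,0), (8,1), (8,2), (8,3)}.

Yes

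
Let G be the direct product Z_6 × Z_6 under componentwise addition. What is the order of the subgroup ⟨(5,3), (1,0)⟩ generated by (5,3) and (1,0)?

12

|⟨(5,3)⟩| = 6 and |⟨(1,0)⟩| = 6, so |H| is a multiple of lcm(6, 6) = 6 and divides |G| = 36.
Closing under the operation: H = {(0,0), (0,3), (1,0), (1,3), (2,0), (2,3), (3,0), (3,3), (4,0), (4,3), (5,0), (5,3)}, so |H| = 12.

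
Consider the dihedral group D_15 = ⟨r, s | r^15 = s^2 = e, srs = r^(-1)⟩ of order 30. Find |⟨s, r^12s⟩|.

|⟨s⟩| = 2 and |⟨r^12s⟩| = 2, so |H| is a multiple of lcm(2, 2) = 2 and divides |G| = 30.
Closing under the operation: H = {e, r^3, r^6, r^9, r^12, s, r^3s, r^6s, r^9s, r^12s}, so |H| = 10.

10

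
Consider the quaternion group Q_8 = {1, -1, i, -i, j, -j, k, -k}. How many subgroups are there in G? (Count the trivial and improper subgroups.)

6

|G| = 8, so by Lagrange every subgroup order divides 8. Divisors: 1, 2, 4, 8.
Subgroups by order — order 1: 1; order 2: 1; order 4: 3; order 8: 1.
Total: 1 + 1 + 3 + 1 = 6.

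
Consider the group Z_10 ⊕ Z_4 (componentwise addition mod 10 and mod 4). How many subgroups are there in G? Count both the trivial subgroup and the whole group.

|G| = 40, so by Lagrange every subgroup order divides 40. Divisors: 1, 2, 4, 5, 8, 10, 20, 40.
Subgroups by order — order 1: 1; order 2: 3; order 4: 3; order 5: 1; order 8: 1; order 10: 3; order 20: 3; order 40: 1.
Total: 1 + 3 + 3 + 1 + 1 + 3 + 3 + 1 = 16.

16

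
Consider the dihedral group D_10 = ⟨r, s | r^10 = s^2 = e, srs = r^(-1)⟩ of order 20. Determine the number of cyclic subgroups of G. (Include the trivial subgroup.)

Each element a generates a cyclic subgroup ⟨a⟩; distinct elements may generate the same one (a cyclic group of order d has φ(d) generators).
Cyclic subgroups by order — order 1: 1; order 2: 11; order 5: 1; order 10: 1.
Total: 14.

14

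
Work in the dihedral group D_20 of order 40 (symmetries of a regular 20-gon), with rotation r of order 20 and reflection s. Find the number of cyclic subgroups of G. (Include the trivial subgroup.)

Each element a generates a cyclic subgroup ⟨a⟩; distinct elements may generate the same one (a cyclic group of order d has φ(d) generators).
Cyclic subgroups by order — order 1: 1; order 2: 21; order 4: 1; order 5: 1; order 10: 1; order 20: 1.
Total: 26.

26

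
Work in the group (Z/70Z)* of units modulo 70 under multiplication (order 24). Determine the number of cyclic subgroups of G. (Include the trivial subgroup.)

12

Group the elements of G by the cyclic subgroup they generate; each cyclic subgroup of order d accounts for φ(d) elements.
Cyclic subgroups by order — order 1: 1; order 2: 3; order 3: 1; order 4: 2; order 6: 3; order 12: 2.
Total: 12.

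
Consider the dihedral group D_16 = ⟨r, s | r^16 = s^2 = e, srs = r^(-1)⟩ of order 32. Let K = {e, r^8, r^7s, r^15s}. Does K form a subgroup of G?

|K| = 4 divides |G| = 32, consistent with Lagrange.
K contains the identity, every element's inverse is in K, and K is closed under ·: it is a subgroup.

Yes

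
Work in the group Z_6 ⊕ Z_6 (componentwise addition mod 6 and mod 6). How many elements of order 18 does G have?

0

An element (a,b) has order lcm(ord(a), ord(b)); count pairs with lcm equal to 18.
Enumerating gives 0 such elements.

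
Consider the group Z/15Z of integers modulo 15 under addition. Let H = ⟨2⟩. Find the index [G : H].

|⟨2⟩| = 15 and |G| = 15.
By Lagrange, [G : H] = |G|/|H| = 15/15 = 1.

1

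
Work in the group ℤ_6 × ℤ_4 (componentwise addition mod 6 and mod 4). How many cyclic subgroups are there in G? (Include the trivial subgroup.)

12

Group the elements of G by the cyclic subgroup they generate; each cyclic subgroup of order d accounts for φ(d) elements.
Cyclic subgroups by order — order 1: 1; order 2: 3; order 3: 1; order 4: 2; order 6: 3; order 12: 2.
Total: 12.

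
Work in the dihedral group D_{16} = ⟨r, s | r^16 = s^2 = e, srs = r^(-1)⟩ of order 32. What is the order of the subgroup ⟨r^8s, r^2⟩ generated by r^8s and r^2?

16

|⟨r^8s⟩| = 2 and |⟨r^2⟩| = 8, so |H| is a multiple of lcm(2, 8) = 8 and divides |G| = 32.
Closing under the operation: H = {e, r^2, r^4, r^6, r^8, r^10, r^12, r^14, s, r^2s, r^4s, r^6s, r^8s, r^10s, r^12s, r^14s}, so |H| = 16.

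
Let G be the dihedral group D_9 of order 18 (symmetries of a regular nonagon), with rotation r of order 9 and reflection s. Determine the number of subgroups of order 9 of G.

|G| = 18 and 9 | 18, so subgroups of order 9 are possible by Lagrange.
The subgroups of order 9 are: {e, r, r^2, r^3, r^4, r^5, r^6, r^7, r^8}.
So G has 1 subgroup of order 9.

1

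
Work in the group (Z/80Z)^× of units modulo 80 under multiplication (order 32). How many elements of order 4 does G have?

24

Enumerating element orders in G gives 24 elements of order 4.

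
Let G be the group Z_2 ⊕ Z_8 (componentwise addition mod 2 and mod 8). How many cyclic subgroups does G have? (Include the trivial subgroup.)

Group the elements of G by the cyclic subgroup they generate; each cyclic subgroup of order d accounts for φ(d) elements.
Cyclic subgroups by order — order 1: 1; order 2: 3; order 4: 2; order 8: 2.
Total: 8.

8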